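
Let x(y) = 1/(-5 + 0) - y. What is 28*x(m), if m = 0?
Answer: -28/5 ≈ -5.6000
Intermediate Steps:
x(y) = -1/5 - y (x(y) = 1/(-5) - y = -1/5 - y)
28*x(m) = 28*(-1/5 - 1*0) = 28*(-1/5 + 0) = 28*(-1/5) = -28/5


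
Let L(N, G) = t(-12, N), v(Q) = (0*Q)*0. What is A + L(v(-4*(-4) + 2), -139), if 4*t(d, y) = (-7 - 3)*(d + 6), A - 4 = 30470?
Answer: 30489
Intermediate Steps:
A = 30474 (A = 4 + 30470 = 30474)
v(Q) = 0 (v(Q) = 0*0 = 0)
t(d, y) = -15 - 5*d/2 (t(d, y) = ((-7 - 3)*(d + 6))/4 = (-10*(6 + d))/4 = (-60 - 10*d)/4 = -15 - 5*d/2)
L(N, G) = 15 (L(N, G) = -15 - 5/2*(-12) = -15 + 30 = 15)
A + L(v(-4*(-4) + 2), -139) = 30474 + 15 = 30489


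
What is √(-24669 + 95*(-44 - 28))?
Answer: 9*I*√389 ≈ 177.51*I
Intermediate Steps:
√(-24669 + 95*(-44 - 28)) = √(-24669 + 95*(-72)) = √(-24669 - 6840) = √(-31509) = 9*I*√389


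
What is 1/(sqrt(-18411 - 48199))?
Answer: -I*sqrt(66610)/66610 ≈ -0.0038746*I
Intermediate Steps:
1/(sqrt(-18411 - 48199)) = 1/(sqrt(-66610)) = 1/(I*sqrt(66610)) = -I*sqrt(66610)/66610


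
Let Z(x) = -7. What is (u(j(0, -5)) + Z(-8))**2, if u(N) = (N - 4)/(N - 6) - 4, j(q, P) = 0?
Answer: 961/9 ≈ 106.78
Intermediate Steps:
u(N) = -4 + (-4 + N)/(-6 + N) (u(N) = (-4 + N)/(-6 + N) - 4 = -4 + (-4 + N)/(-6 + N))
(u(j(0, -5)) + Z(-8))**2 = ((20 - 3*0)/(-6 + 0) - 7)**2 = ((20 + 0)/(-6) - 7)**2 = (-1/6*20 - 7)**2 = (-10/3 - 7)**2 = (-31/3)**2 = 961/9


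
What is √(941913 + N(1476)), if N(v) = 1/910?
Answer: √779998156210/910 ≈ 970.52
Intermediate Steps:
N(v) = 1/910
√(941913 + N(1476)) = √(941913 + 1/910) = √(857140831/910) = √779998156210/910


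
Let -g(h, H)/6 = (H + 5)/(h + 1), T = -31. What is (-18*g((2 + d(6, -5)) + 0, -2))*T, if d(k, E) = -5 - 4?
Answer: 1674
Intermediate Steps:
d(k, E) = -9
g(h, H) = -6*(5 + H)/(1 + h) (g(h, H) = -6*(H + 5)/(h + 1) = -6*(5 + H)/(1 + h))
(-18*g((2 + d(6, -5)) + 0, -2))*T = -108*(-5 - 1*(-2))/(1 + ((2 - 9) + 0))*(-31) = -108*(-5 + 2)/(1 + (-7 + 0))*(-31) = -108*(-3)/(1 - 7)*(-31) = -108*(-3)/(-6)*(-31) = -108*(-1)*(-3)/6*(-31) = -18*3*(-31) = -54*(-31) = 1674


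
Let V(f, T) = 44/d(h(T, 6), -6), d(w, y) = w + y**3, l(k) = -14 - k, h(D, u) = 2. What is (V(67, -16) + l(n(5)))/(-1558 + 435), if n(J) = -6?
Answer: 878/120161 ≈ 0.0073069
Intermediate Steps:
V(f, T) = -22/107 (V(f, T) = 44/(2 + (-6)**3) = 44/(2 - 216) = 44/(-214) = 44*(-1/214) = -22/107)
(V(67, -16) + l(n(5)))/(-1558 + 435) = (-22/107 + (-14 - 1*(-6)))/(-1558 + 435) = (-22/107 + (-14 + 6))/(-1123) = (-22/107 - 8)*(-1/1123) = -878/107*(-1/1123) = 878/120161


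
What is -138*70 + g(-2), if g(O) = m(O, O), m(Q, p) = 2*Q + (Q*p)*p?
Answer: -9672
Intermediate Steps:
m(Q, p) = 2*Q + Q*p²
g(O) = O*(2 + O²)
-138*70 + g(-2) = -138*70 - 2*(2 + (-2)²) = -9660 - 2*(2 + 4) = -9660 - 2*6 = -9660 - 12 = -9672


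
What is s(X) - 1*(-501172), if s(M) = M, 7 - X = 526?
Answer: 500653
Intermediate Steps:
X = -519 (X = 7 - 1*526 = 7 - 526 = -519)
s(X) - 1*(-501172) = -519 - 1*(-501172) = -519 + 501172 = 500653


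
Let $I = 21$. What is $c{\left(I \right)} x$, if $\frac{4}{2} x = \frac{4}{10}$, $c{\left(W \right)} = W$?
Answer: $\frac{21}{5} \approx 4.2$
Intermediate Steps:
$x = \frac{1}{5}$ ($x = \frac{4 \cdot \frac{1}{10}}{2} = \frac{1}{2} \cdot \frac{2}{5} = \frac{1}{5} \approx 0.2$)
$c{\left(I \right)} x = 21 \cdot \frac{1}{5} = \frac{21}{5}$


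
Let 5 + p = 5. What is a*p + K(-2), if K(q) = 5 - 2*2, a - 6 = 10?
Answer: 1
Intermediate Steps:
p = 0 (p = -5 + 5 = 0)
a = 16 (a = 6 + 10 = 16)
K(q) = 1 (K(q) = 5 - 4 = 1)
a*p + K(-2) = 16*0 + 1 = 0 + 1 = 1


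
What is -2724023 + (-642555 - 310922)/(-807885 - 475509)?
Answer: -499427688655/183342 ≈ -2.7240e+6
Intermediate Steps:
-2724023 + (-642555 - 310922)/(-807885 - 475509) = -2724023 - 953477/(-1283394) = -2724023 - 953477*(-1/1283394) = -2724023 + 136211/183342 = -499427688655/183342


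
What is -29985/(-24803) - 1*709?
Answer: -17555342/24803 ≈ -707.79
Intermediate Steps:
-29985/(-24803) - 1*709 = -29985*(-1/24803) - 709 = 29985/24803 - 709 = -17555342/24803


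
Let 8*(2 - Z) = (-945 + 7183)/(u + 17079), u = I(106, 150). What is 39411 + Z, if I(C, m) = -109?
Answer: 2675351321/67880 ≈ 39413.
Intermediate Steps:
u = -109
Z = 132641/67880 (Z = 2 - (-945 + 7183)/(8*(-109 + 17079)) = 2 - 3119/(4*16970) = 2 - ⅛*3119/8485 = 2 - 3119/67880 = 132641/67880 ≈ 1.9541)
39411 + Z = 39411 + 132641/67880 = 2675351321/67880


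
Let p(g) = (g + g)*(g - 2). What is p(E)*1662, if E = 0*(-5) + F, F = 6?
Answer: 79776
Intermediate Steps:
E = 6 (E = 0*(-5) + 6 = 0 + 6 = 6)
p(g) = 2*g*(-2 + g) (p(g) = (2*g)*(-2 + g) = 2*g*(-2 + g))
p(E)*1662 = (2*6*(-2 + 6))*1662 = (2*6*4)*1662 = 48*1662 = 79776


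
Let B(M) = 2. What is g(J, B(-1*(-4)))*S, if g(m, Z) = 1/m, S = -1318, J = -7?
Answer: 1318/7 ≈ 188.29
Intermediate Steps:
g(J, B(-1*(-4)))*S = -1318/(-7) = -⅐*(-1318) = 1318/7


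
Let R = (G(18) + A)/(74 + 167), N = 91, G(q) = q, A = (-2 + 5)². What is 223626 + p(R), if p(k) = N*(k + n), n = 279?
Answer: 60015072/241 ≈ 2.4903e+5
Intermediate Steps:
A = 9 (A = 3² = 9)
R = 27/241 (R = (18 + 9)/(74 + 167) = 27/241 ≈ 0.11203)
p(k) = 25389 + 91*k (p(k) = 91*(k + 279) = 91*(279 + k) = 25389 + 91*k)
223626 + p(R) = 223626 + (25389 + 91*(27/241)) = 223626 + (25389 + 2457/241) = 223626 + 6121206/241 = 60015072/241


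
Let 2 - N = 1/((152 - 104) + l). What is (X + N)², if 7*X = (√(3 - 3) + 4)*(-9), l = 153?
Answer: 19616041/1979649 ≈ 9.9088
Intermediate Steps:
N = 401/201 (N = 2 - 1/((152 - 104) + 153) = 2 - 1/(48 + 153) = 2 - 1/201 = 401/201 ≈ 1.9950)
X = -36/7 (X = ((√(3 - 3) + 4)*(-9))/7 = ((√0 + 4)*(-9))/7 = ((0 + 4)*(-9))/7 = (4*(-9))/7 = (⅐)*(-36) = -36/7 ≈ -5.1429)
(X + N)² = (-36/7 + 401/201)² = (-4429/1407)² = 19616041/1979649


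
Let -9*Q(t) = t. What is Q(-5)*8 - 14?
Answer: -86/9 ≈ -9.5556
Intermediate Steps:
Q(t) = -t/9
Q(-5)*8 - 14 = -⅑*(-5)*8 - 14 = (5/9)*8 - 14 = 40/9 - 14 = -86/9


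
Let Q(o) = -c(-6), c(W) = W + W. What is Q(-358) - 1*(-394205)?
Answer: 394217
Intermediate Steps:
c(W) = 2*W
Q(o) = 12 (Q(o) = -2*(-6) = -1*(-12) = 12)
Q(-358) - 1*(-394205) = 12 - 1*(-394205) = 12 + 394205 = 394217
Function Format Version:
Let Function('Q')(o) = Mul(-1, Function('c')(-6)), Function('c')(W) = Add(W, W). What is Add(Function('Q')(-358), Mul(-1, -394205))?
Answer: 394217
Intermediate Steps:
Function('c')(W) = Mul(2, W)
Function('Q')(o) = 12 (Function('Q')(o) = Mul(-1, Mul(2, -6)) = Mul(-1, -12) = 12)
Add(Function('Q')(-358), Mul(-1, -394205)) = Add(12, Mul(-1, -394205)) = Add(12, 394205) = 394217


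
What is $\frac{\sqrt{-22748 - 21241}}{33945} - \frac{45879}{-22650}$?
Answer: $\frac{15293}{7550} + \frac{i \sqrt{43989}}{33945} \approx 2.0256 + 0.0061787 i$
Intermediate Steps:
$\frac{\sqrt{-22748 - 21241}}{33945} - \frac{45879}{-22650} = \sqrt{-43989} \cdot \frac{1}{33945} - - \frac{15293}{7550} = i \sqrt{43989} \cdot \frac{1}{33945} + \frac{15293}{7550} = \frac{i \sqrt{43989}}{33945} + \frac{15293}{7550} = \frac{15293}{7550} + \frac{i \sqrt{43989}}{33945}$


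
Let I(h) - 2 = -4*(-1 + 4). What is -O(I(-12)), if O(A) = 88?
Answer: -88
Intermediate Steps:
I(h) = -10 (I(h) = 2 - 4*(-1 + 4) = 2 - 4*3 = 2 - 12 = -10)
-O(I(-12)) = -1*88 = -88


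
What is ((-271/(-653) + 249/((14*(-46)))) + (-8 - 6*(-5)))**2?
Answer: 85814859304161/176847163024 ≈ 485.25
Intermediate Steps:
((-271/(-653) + 249/((14*(-46)))) + (-8 - 6*(-5)))**2 = ((-271*(-1/653) + 249/(-644)) + (-8 + 30))**2 = ((271/653 + 249*(-1/644)) + 22)**2 = ((271/653 - 249/644) + 22)**2 = (11927/420532 + 22)**2 = (9263631/420532)**2 = 85814859304161/176847163024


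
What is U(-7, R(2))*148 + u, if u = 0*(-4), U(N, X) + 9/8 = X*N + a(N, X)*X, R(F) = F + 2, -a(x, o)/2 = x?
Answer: 7955/2 ≈ 3977.5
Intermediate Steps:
a(x, o) = -2*x
R(F) = 2 + F
U(N, X) = -9/8 - N*X (U(N, X) = -9/8 + (X*N + (-2*N)*X) = -9/8 + (N*X - 2*N*X) = -9/8 - N*X)
u = 0
U(-7, R(2))*148 + u = (-9/8 - 1*(-7)*(2 + 2))*148 + 0 = (-9/8 - 1*(-7)*4)*148 + 0 = (-9/8 + 28)*148 + 0 = (215/8)*148 + 0 = 7955/2 + 0 = 7955/2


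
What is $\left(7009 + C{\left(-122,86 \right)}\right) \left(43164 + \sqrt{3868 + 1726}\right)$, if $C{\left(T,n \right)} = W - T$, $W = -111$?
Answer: $303011280 + 7020 \sqrt{5594} \approx 3.0354 \cdot 10^{8}$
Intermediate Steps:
$C{\left(T,n \right)} = -111 - T$
$\left(7009 + C{\left(-122,86 \right)}\right) \left(43164 + \sqrt{3868 + 1726}\right) = \left(7009 - -11\right) \left(43164 + \sqrt{3868 + 1726}\right) = \left(7009 + \left(-111 + 122\right)\right) \left(43164 + \sqrt{5594}\right) = \left(7009 + 11\right) \left(43164 + \sqrt{5594}\right) = 7020 \left(43164 + \sqrt{5594}\right) = 303011280 + 7020 \sqrt{5594}$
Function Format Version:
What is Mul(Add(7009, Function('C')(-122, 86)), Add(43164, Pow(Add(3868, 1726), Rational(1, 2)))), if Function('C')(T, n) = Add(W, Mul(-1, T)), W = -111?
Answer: Add(303011280, Mul(7020, Pow(5594, Rational(1, 2)))) ≈ 3.0354e+8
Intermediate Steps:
Function('C')(T, n) = Add(-111, Mul(-1, T))
Mul(Add(7009, Function('C')(-122, 86)), Add(43164, Pow(Add(3868, 1726), Rational(1, 2)))) = Mul(Add(7009, Add(-111, Mul(-1, -122))), Add(43164, Pow(Add(3868, 1726), Rational(1, 2)))) = Mul(Add(7009, Add(-111, 122)), Add(43164, Pow(5594, Rational(1, 2)))) = Mul(Add(7009, 11), Add(43164, Pow(5594, Rational(1, 2)))) = Mul(7020, Add(43164, Pow(5594, Rational(1, 2)))) = Add(303011280, Mul(7020, Pow(5594, Rational(1, 2))))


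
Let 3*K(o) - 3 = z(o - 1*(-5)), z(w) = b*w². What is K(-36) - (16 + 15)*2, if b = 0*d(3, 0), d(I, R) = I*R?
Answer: -61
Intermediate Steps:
b = 0 (b = 0*(3*0) = 0*0 = 0)
z(w) = 0 (z(w) = 0*w² = 0)
K(o) = 1 (K(o) = 1 + (⅓)*0 = 1 + 0 = 1)
K(-36) - (16 + 15)*2 = 1 - (16 + 15)*2 = 1 - 31*2 = 1 - 1*62 = 1 - 62 = -61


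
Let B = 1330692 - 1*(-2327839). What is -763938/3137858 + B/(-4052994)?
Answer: -7288093448485/6358859823426 ≈ -1.1461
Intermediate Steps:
B = 3658531 (B = 1330692 + 2327839 = 3658531)
-763938/3137858 + B/(-4052994) = -763938/3137858 + 3658531/(-4052994) = -763938*1/3137858 + 3658531*(-1/4052994) = -381969/1568929 - 3658531/4052994 = -7288093448485/6358859823426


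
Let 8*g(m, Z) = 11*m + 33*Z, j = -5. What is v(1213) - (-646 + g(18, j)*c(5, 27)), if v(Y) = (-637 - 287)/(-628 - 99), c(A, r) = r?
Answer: 3116771/5816 ≈ 535.90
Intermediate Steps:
g(m, Z) = 11*m/8 + 33*Z/8 (g(m, Z) = (11*m + 33*Z)/8 = 11*m/8 + 33*Z/8)
v(Y) = 924/727 (v(Y) = -924/(-727) = -924*(-1/727) = 924/727)
v(1213) - (-646 + g(18, j)*c(5, 27)) = 924/727 - (-646 + ((11/8)*18 + (33/8)*(-5))*27) = 924/727 - (-646 + (99/4 - 165/8)*27) = 924/727 - (-646 + (33/8)*27) = 924/727 - (-646 + 891/8) = 924/727 - 1*(-4277/8) = 924/727 + 4277/8 = 3116771/5816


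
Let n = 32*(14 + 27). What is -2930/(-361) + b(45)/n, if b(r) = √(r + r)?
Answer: 2930/361 + 3*√10/1312 ≈ 8.1236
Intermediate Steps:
n = 1312 (n = 32*41 = 1312)
b(r) = √2*√r (b(r) = √(2*r) = √2*√r)
-2930/(-361) + b(45)/n = -2930/(-361) + (√2*√45)/1312 = -2930*(-1/361) + (√2*(3*√5))*(1/1312) = 2930/361 + (3*√10)*(1/1312) = 2930/361 + 3*√10/1312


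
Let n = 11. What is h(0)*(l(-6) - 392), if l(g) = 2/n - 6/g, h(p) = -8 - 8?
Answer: 68784/11 ≈ 6253.1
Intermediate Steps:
h(p) = -16
l(g) = 2/11 - 6/g
h(0)*(l(-6) - 392) = -16*((2/11 - 6/(-6)) - 392) = -16*((2/11 - 6*(-1/6)) - 392) = -16*((2/11 + 1) - 392) = -16*(13/11 - 392) = -16*(-4299/11) = 68784/11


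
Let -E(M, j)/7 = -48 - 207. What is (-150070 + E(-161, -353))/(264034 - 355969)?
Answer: 29657/18387 ≈ 1.6129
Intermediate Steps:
E(M, j) = 1785 (E(M, j) = -7*(-48 - 207) = -7*(-255) = 1785)
(-150070 + E(-161, -353))/(264034 - 355969) = (-150070 + 1785)/(264034 - 355969) = -148285/(-91935) = -148285*(-1/91935) = 29657/18387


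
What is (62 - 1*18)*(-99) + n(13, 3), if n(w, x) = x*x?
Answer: -4347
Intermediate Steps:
n(w, x) = x²
(62 - 1*18)*(-99) + n(13, 3) = (62 - 1*18)*(-99) + 3² = (62 - 18)*(-99) + 9 = 44*(-99) + 9 = -4356 + 9 = -4347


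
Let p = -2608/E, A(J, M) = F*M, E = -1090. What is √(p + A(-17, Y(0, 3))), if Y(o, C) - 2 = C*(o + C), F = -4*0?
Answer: 2*√177670/545 ≈ 1.5468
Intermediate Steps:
F = 0
Y(o, C) = 2 + C*(C + o) (Y(o, C) = 2 + C*(o + C) = 2 + C*(C + o))
A(J, M) = 0 (A(J, M) = 0*M = 0)
p = 1304/545 (p = -2608/(-1090) = -2608*(-1/1090) = 1304/545 ≈ 2.3927)
√(p + A(-17, Y(0, 3))) = √(1304/545 + 0) = √(1304/545) = 2*√177670/545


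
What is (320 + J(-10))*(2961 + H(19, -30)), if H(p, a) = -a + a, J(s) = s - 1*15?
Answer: 873495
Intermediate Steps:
J(s) = -15 + s (J(s) = s - 15 = -15 + s)
H(p, a) = 0
(320 + J(-10))*(2961 + H(19, -30)) = (320 + (-15 - 10))*(2961 + 0) = (320 - 25)*2961 = 295*2961 = 873495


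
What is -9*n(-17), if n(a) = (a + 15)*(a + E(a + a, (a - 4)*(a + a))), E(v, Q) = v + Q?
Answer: 11934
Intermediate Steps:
E(v, Q) = Q + v
n(a) = (15 + a)*(3*a + 2*a*(-4 + a)) (n(a) = (a + 15)*(a + ((a - 4)*(a + a) + (a + a))) = (15 + a)*(a + ((-4 + a)*(2*a) + 2*a)) = (15 + a)*(a + (2*a*(-4 + a) + 2*a)) = (15 + a)*(a + (2*a + 2*a*(-4 + a))) = (15 + a)*(3*a + 2*a*(-4 + a)))
-9*n(-17) = -(-153)*(-75 + 2*(-17)**2 + 25*(-17)) = -(-153)*(-75 + 2*289 - 425) = -(-153)*(-75 + 578 - 425) = -(-153)*78 = -9*(-1326) = 11934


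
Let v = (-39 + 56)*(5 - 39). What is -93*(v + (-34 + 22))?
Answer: 54870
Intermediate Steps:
v = -578 (v = 17*(-34) = -578)
-93*(v + (-34 + 22)) = -93*(-578 + (-34 + 22)) = -93*(-578 - 12) = -93*(-590) = 54870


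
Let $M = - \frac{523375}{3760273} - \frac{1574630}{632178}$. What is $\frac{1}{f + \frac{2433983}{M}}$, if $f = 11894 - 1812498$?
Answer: $- \frac{3125952417370}{8521588209861140431} \approx -3.6683 \cdot 10^{-7}$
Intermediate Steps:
$f = -1800604$ ($f = 11894 - 1812498 = -1800604$)
$M = - \frac{3125952417370}{1188580932297}$ ($M = \left(-523375\right) \frac{1}{3760273} - \frac{787315}{316089} = - \frac{523375}{3760273} - \frac{787315}{316089} = - \frac{3125952417370}{1188580932297} \approx -2.63$)
$\frac{1}{f + \frac{2433983}{M}} = \frac{1}{-1800604 + \frac{2433983}{- \frac{3125952417370}{1188580932297}}} = \frac{1}{-1800604 + 2433983 \left(- \frac{1188580932297}{3125952417370}\right)} = \frac{1}{-1800604 - \frac{2892985783335048951}{3125952417370}} = \frac{1}{- \frac{8521588209861140431}{3125952417370}} = - \frac{3125952417370}{8521588209861140431}$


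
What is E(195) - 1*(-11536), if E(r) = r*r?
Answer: 49561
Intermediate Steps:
E(r) = r**2
E(195) - 1*(-11536) = 195**2 - 1*(-11536) = 38025 + 11536 = 49561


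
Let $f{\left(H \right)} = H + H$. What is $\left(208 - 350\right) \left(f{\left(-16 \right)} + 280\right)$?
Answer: $-35216$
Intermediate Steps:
$f{\left(H \right)} = 2 H$
$\left(208 - 350\right) \left(f{\left(-16 \right)} + 280\right) = \left(208 - 350\right) \left(2 \left(-16\right) + 280\right) = - 142 \left(-32 + 280\right) = \left(-142\right) 248 = -35216$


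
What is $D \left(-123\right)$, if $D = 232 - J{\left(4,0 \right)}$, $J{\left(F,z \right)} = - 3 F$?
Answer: $-30012$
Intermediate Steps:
$D = 244$ ($D = 232 - \left(-3\right) 4 = 232 - -12 = 232 + 12 = 244$)
$D \left(-123\right) = 244 \left(-123\right) = -30012$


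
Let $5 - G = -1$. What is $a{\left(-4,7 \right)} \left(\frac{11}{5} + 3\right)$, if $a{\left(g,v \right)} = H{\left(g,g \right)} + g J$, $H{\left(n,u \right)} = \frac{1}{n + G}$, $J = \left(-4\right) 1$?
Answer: $\frac{429}{5} \approx 85.8$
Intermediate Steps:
$G = 6$ ($G = 5 - -1 = 5 + 1 = 6$)
$J = -4$
$H{\left(n,u \right)} = \frac{1}{6 + n}$ ($H{\left(n,u \right)} = \frac{1}{n + 6} = \frac{1}{6 + n}$)
$a{\left(g,v \right)} = \frac{1}{6 + g} - 4 g$ ($a{\left(g,v \right)} = \frac{1}{6 + g} + g \left(-4\right) = \frac{1}{6 + g} - 4 g$)
$a{\left(-4,7 \right)} \left(\frac{11}{5} + 3\right) = \frac{1 - - 16 \left(6 - 4\right)}{6 - 4} \left(\frac{11}{5} + 3\right) = \frac{1 - \left(-16\right) 2}{2} \left(11 \cdot \frac{1}{5} + 3\right) = \frac{1 + 32}{2} \left(\frac{11}{5} + 3\right) = \frac{1}{2} \cdot 33 \cdot \frac{26}{5} = \frac{33}{2} \cdot \frac{26}{5} = \frac{429}{5}$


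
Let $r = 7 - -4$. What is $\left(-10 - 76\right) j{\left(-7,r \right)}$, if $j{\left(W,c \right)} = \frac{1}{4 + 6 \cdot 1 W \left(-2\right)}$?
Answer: $- \frac{43}{44} \approx -0.97727$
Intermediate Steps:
$r = 11$ ($r = 7 + 4 = 11$)
$j{\left(W,c \right)} = \frac{1}{4 - 12 W}$ ($j{\left(W,c \right)} = \frac{1}{4 + 6 W \left(-2\right)} = \frac{1}{4 + 6 \left(- 2 W\right)} = \frac{1}{4 - 12 W}$)
$\left(-10 - 76\right) j{\left(-7,r \right)} = \left(-10 - 76\right) \left(- \frac{1}{-4 + 12 \left(-7\right)}\right) = - 86 \left(- \frac{1}{-4 - 84}\right) = - 86 \left(- \frac{1}{-88}\right) = - 86 \left(\left(-1\right) \left(- \frac{1}{88}\right)\right) = \left(-86\right) \frac{1}{88} = - \frac{43}{44}$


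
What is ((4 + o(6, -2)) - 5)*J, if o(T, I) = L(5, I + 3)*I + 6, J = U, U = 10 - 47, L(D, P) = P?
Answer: -111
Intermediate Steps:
U = -37
J = -37
o(T, I) = 6 + I*(3 + I) (o(T, I) = (I + 3)*I + 6 = (3 + I)*I + 6 = I*(3 + I) + 6 = 6 + I*(3 + I))
((4 + o(6, -2)) - 5)*J = ((4 + (6 - 2*(3 - 2))) - 5)*(-37) = ((4 + (6 - 2*1)) - 5)*(-37) = ((4 + (6 - 2)) - 5)*(-37) = ((4 + 4) - 5)*(-37) = (8 - 5)*(-37) = 3*(-37) = -111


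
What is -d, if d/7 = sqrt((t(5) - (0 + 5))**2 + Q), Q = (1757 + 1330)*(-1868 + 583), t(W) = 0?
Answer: -7*I*sqrt(3966770) ≈ -13942.0*I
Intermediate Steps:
Q = -3966795 (Q = 3087*(-1285) = -3966795)
d = 7*I*sqrt(3966770) (d = 7*sqrt((0 - (0 + 5))**2 - 3966795) = 7*sqrt((0 - 1*5)**2 - 3966795) = 7*sqrt((0 - 5)**2 - 3966795) = 7*sqrt((-5)**2 - 3966795) = 7*sqrt(25 - 3966795) = 7*sqrt(-3966770) = 7*(I*sqrt(3966770)) = 7*I*sqrt(3966770) ≈ 13942.0*I)
-d = -7*I*sqrt(3966770)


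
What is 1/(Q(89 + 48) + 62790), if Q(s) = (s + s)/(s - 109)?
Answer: 14/879197 ≈ 1.5924e-5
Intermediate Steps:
Q(s) = 2*s/(-109 + s) (Q(s) = (2*s)/(-109 + s) = 2*s/(-109 + s))
1/(Q(89 + 48) + 62790) = 1/(2*(89 + 48)/(-109 + (89 + 48)) + 62790) = 1/(2*137/(-109 + 137) + 62790) = 1/(2*137/28 + 62790) = 1/(2*137*(1/28) + 62790) = 1/(137/14 + 62790) = 1/(879197/14) = 14/879197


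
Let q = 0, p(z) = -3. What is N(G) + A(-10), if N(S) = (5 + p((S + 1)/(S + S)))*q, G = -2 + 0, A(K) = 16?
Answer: 16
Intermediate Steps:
G = -2
N(S) = 0 (N(S) = (5 - 3)*0 = 2*0 = 0)
N(G) + A(-10) = 0 + 16 = 16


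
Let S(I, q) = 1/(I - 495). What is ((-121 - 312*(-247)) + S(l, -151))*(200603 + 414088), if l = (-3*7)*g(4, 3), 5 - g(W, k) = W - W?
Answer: 9459233717703/200 ≈ 4.7296e+10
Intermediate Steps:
g(W, k) = 5 (g(W, k) = 5 - (W - W) = 5 - 1*0 = 5 + 0 = 5)
l = -105 (l = -3*7*5 = -21*5 = -105)
S(I, q) = 1/(-495 + I)
((-121 - 312*(-247)) + S(l, -151))*(200603 + 414088) = ((-121 - 312*(-247)) + 1/(-495 - 105))*(200603 + 414088) = ((-121 + 77064) + 1/(-600))*614691 = (76943 - 1/600)*614691 = (46165799/600)*614691 = 9459233717703/200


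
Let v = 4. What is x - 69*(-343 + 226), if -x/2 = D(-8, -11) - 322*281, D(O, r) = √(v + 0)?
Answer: 189033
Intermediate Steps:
D(O, r) = 2 (D(O, r) = √(4 + 0) = √4 = 2)
x = 180960 (x = -2*(2 - 322*281) = -2*(2 - 90482) = -2*(-90480) = 180960)
x - 69*(-343 + 226) = 180960 - 69*(-343 + 226) = 180960 - 69*(-117) = 180960 - 1*(-8073) = 180960 + 8073 = 189033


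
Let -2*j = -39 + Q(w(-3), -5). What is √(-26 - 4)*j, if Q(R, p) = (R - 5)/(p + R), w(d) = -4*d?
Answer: 19*I*√30 ≈ 104.07*I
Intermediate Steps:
Q(R, p) = (-5 + R)/(R + p)
j = 19 (j = -(-39 + (-5 - 4*(-3))/(-4*(-3) - 5))/2 = -(-39 + (-5 + 12)/(12 - 5))/2 = -(-39 + 7/7)/2 = -(-39 + (⅐)*7)/2 = -(-39 + 1)/2 = -½*(-38) = 19)
√(-26 - 4)*j = √(-26 - 4)*19 = √(-30)*19 = (I*√30)*19 = 19*I*√30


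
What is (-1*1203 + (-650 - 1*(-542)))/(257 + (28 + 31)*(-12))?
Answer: 1311/451 ≈ 2.9069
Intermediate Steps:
(-1*1203 + (-650 - 1*(-542)))/(257 + (28 + 31)*(-12)) = (-1203 + (-650 + 542))/(257 + 59*(-12)) = (-1203 - 108)/(257 - 708) = -1311/(-451) = -1311*(-1/451) = 1311/451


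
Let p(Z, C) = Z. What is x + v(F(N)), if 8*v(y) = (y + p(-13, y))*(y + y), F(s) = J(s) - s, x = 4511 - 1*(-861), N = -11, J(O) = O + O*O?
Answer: 8639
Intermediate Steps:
J(O) = O + O²
x = 5372 (x = 4511 + 861 = 5372)
F(s) = -s + s*(1 + s) (F(s) = s*(1 + s) - s = -s + s*(1 + s))
v(y) = y*(-13 + y)/4 (v(y) = ((y - 13)*(y + y))/8 = ((-13 + y)*(2*y))/8 = (2*y*(-13 + y))/8 = y*(-13 + y)/4)
x + v(F(N)) = 5372 + (¼)*(-11)²*(-13 + (-11)²) = 5372 + (¼)*121*(-13 + 121) = 5372 + (¼)*121*108 = 5372 + 3267 = 8639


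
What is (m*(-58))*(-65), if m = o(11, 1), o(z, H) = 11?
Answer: 41470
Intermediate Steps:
m = 11
(m*(-58))*(-65) = (11*(-58))*(-65) = -638*(-65) = 41470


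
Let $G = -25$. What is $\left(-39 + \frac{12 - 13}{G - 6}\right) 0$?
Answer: $0$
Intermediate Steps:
$\left(-39 + \frac{12 - 13}{G - 6}\right) 0 = \left(-39 + \frac{12 - 13}{-25 - 6}\right) 0 = \left(-39 - \frac{1}{-31}\right) 0 = \left(-39 - - \frac{1}{31}\right) 0 = \left(-39 + \frac{1}{31}\right) 0 = \left(- \frac{1208}{31}\right) 0 = 0$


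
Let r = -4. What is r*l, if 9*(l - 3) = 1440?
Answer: -652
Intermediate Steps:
l = 163 (l = 3 + (⅑)*1440 = 3 + 160 = 163)
r*l = -4*163 = -652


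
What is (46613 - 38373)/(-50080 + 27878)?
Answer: -4120/11101 ≈ -0.37114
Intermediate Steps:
(46613 - 38373)/(-50080 + 27878) = 8240/(-22202) = 8240*(-1/22202) = -4120/11101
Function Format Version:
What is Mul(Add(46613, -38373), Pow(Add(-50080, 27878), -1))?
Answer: Rational(-4120, 11101) ≈ -0.37114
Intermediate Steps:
Mul(Add(46613, -38373), Pow(Add(-50080, 27878), -1)) = Mul(8240, Pow(-22202, -1)) = Mul(8240, Rational(-1, 22202)) = Rational(-4120, 11101)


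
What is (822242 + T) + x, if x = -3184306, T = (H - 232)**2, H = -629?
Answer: -1620743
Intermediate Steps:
T = 741321 (T = (-629 - 232)**2 = (-861)**2 = 741321)
(822242 + T) + x = (822242 + 741321) - 3184306 = 1563563 - 3184306 = -1620743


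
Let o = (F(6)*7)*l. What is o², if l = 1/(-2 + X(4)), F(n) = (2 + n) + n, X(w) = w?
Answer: 2401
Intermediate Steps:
F(n) = 2 + 2*n
l = ½ (l = 1/(-2 + 4) = 1/2 = ½ ≈ 0.50000)
o = 49 (o = ((2 + 2*6)*7)*(½) = ((2 + 12)*7)*(½) = (14*7)*(½) = 98*(½) = 49)
o² = 49² = 2401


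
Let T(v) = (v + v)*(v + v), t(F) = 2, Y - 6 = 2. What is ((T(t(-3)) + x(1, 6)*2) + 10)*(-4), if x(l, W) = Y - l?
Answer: -160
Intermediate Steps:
Y = 8 (Y = 6 + 2 = 8)
T(v) = 4*v² (T(v) = (2*v)*(2*v) = 4*v²)
x(l, W) = 8 - l
((T(t(-3)) + x(1, 6)*2) + 10)*(-4) = ((4*2² + (8 - 1*1)*2) + 10)*(-4) = ((4*4 + (8 - 1)*2) + 10)*(-4) = ((16 + 7*2) + 10)*(-4) = ((16 + 14) + 10)*(-4) = (30 + 10)*(-4) = 40*(-4) = -160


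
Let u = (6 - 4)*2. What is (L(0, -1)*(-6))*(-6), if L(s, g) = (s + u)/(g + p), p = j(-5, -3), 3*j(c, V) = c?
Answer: -54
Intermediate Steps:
j(c, V) = c/3
p = -5/3 (p = (⅓)*(-5) = -5/3 ≈ -1.6667)
u = 4 (u = 2*2 = 4)
L(s, g) = (4 + s)/(-5/3 + g) (L(s, g) = (s + 4)/(g - 5/3) = (4 + s)/(-5/3 + g))
(L(0, -1)*(-6))*(-6) = ((3*(4 + 0)/(-5 + 3*(-1)))*(-6))*(-6) = ((3*4/(-5 - 3))*(-6))*(-6) = ((3*4/(-8))*(-6))*(-6) = ((3*(-⅛)*4)*(-6))*(-6) = -3/2*(-6)*(-6) = 9*(-6) = -54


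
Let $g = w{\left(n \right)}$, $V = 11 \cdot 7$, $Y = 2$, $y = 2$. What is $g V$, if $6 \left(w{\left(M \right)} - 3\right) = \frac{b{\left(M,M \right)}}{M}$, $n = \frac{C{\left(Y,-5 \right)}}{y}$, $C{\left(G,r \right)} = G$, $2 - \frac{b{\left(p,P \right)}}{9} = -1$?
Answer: $\frac{1155}{2} \approx 577.5$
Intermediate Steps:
$b{\left(p,P \right)} = 27$ ($b{\left(p,P \right)} = 18 - -9 = 18 + 9 = 27$)
$V = 77$
$n = 1$ ($n = \frac{2}{2} = 2 \cdot \frac{1}{2} = 1$)
$w{\left(M \right)} = 3 + \frac{9}{2 M}$ ($w{\left(M \right)} = 3 + \frac{27 \frac{1}{M}}{6} = 3 + \frac{9}{2 M}$)
$g = \frac{15}{2}$ ($g = 3 + \frac{9}{2 \cdot 1} = 3 + \frac{9}{2} \cdot 1 = 3 + \frac{9}{2} = \frac{15}{2} \approx 7.5$)
$g V = \frac{15}{2} \cdot 77 = \frac{1155}{2}$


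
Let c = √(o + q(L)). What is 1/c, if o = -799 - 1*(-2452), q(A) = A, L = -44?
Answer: √1609/1609 ≈ 0.024930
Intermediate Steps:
o = 1653 (o = -799 + 2452 = 1653)
c = √1609 (c = √(1653 - 44) = √1609 ≈ 40.112)
1/c = 1/(√1609) = √1609/1609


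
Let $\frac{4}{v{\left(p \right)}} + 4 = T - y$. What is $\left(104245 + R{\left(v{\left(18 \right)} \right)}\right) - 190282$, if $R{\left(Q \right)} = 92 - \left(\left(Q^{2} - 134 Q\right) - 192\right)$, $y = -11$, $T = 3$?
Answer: $- \frac{2142489}{25} \approx -85700.0$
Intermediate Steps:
$v{\left(p \right)} = \frac{2}{5}$ ($v{\left(p \right)} = \frac{4}{-4 + \left(3 - -11\right)} = \frac{4}{-4 + \left(3 + 11\right)} = \frac{4}{-4 + 14} = \frac{4}{10} = 4 \cdot \frac{1}{10} = \frac{2}{5}$)
$R{\left(Q \right)} = 284 - Q^{2} + 134 Q$ ($R{\left(Q \right)} = 92 - \left(-192 + Q^{2} - 134 Q\right) = 92 + \left(192 - Q^{2} + 134 Q\right) = 284 - Q^{2} + 134 Q$)
$\left(104245 + R{\left(v{\left(18 \right)} \right)}\right) - 190282 = \left(104245 + \left(284 - \left(\frac{2}{5}\right)^{2} + 134 \cdot \frac{2}{5}\right)\right) - 190282 = \left(104245 + \left(284 - \frac{4}{25} + \frac{268}{5}\right)\right) - 190282 = \left(104245 + \frac{8436}{25}\right) - 190282 = \frac{2614561}{25} - 190282 = - \frac{2142489}{25}$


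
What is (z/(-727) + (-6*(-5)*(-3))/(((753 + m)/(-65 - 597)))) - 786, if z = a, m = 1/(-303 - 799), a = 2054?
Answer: -85628099372/120653647 ≈ -709.70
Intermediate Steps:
m = -1/1102 (m = 1/(-1102) = -1/1102 ≈ -0.00090744)
z = 2054
(z/(-727) + (-6*(-5)*(-3))/(((753 + m)/(-65 - 597)))) - 786 = (2054/(-727) + (-6*(-5)*(-3))/(((753 - 1/1102)/(-65 - 597)))) - 786 = (2054*(-1/727) + (30*(-3))/(((829805/1102)/(-662)))) - 786 = (-2054/727 - 90/((829805/1102)*(-1/662))) - 786 = (-2054/727 - 90/(-829805/729524)) - 786 = (-2054/727 - 90*(-729524/829805)) - 786 = (-2054/727 + 13131432/165961) - 786 = 9205667170/120653647 - 786 = -85628099372/120653647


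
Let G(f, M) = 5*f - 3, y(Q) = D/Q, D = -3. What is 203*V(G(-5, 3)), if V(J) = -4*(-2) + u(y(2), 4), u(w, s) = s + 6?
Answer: 3654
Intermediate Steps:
y(Q) = -3/Q
G(f, M) = -3 + 5*f
u(w, s) = 6 + s
V(J) = 18 (V(J) = -4*(-2) + (6 + 4) = 8 + 10 = 18)
203*V(G(-5, 3)) = 203*18 = 3654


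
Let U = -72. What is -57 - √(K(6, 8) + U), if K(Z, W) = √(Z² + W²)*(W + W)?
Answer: -57 - 2*√22 ≈ -66.381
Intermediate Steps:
K(Z, W) = 2*W*√(W² + Z²) (K(Z, W) = √(W² + Z²)*(2*W) = 2*W*√(W² + Z²))
-57 - √(K(6, 8) + U) = -57 - √(2*8*√(8² + 6²) - 72) = -57 - √(2*8*√(64 + 36) - 72) = -57 - √(2*8*√100 - 72) = -57 - √(2*8*10 - 72) = -57 - √(160 - 72) = -57 - √88 = -57 - 2*√22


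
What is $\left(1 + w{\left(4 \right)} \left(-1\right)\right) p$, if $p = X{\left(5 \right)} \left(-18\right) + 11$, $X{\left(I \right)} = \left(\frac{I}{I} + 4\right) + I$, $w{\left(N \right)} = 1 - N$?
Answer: $-676$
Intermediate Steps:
$X{\left(I \right)} = 5 + I$ ($X{\left(I \right)} = \left(1 + 4\right) + I = 5 + I$)
$p = -169$ ($p = \left(5 + 5\right) \left(-18\right) + 11 = 10 \left(-18\right) + 11 = -180 + 11 = -169$)
$\left(1 + w{\left(4 \right)} \left(-1\right)\right) p = \left(1 + \left(1 - 4\right) \left(-1\right)\right) \left(-169\right) = \left(1 - -3\right) \left(-169\right) = \left(1 + 3\right) \left(-169\right) = 4 \left(-169\right) = -676$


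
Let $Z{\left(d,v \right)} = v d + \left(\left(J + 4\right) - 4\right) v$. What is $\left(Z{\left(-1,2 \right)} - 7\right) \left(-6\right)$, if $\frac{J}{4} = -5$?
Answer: $294$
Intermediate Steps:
$J = -20$ ($J = 4 \left(-5\right) = -20$)
$Z{\left(d,v \right)} = - 20 v + d v$ ($Z{\left(d,v \right)} = v d + \left(\left(-20 + 4\right) - 4\right) v = d v + \left(-16 - 4\right) v = d v - 20 v = - 20 v + d v$)
$\left(Z{\left(-1,2 \right)} - 7\right) \left(-6\right) = \left(2 \left(-20 - 1\right) - 7\right) \left(-6\right) = \left(2 \left(-21\right) - 7\right) \left(-6\right) = \left(-42 - 7\right) \left(-6\right) = \left(-49\right) \left(-6\right) = 294$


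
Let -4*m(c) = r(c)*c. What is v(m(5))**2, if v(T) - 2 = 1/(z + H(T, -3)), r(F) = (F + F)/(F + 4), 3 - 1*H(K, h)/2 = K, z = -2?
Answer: 17161/3721 ≈ 4.6119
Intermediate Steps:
H(K, h) = 6 - 2*K
r(F) = 2*F/(4 + F) (r(F) = (2*F)/(4 + F) = 2*F/(4 + F))
m(c) = -c**2/(2*(4 + c)) (m(c) = -2*c/(4 + c)*c/4 = -c**2/(2*(4 + c)))
v(T) = 2 + 1/(4 - 2*T) (v(T) = 2 + 1/(-2 + (6 - 2*T)) = 2 + 1/(4 - 2*T))
v(m(5))**2 = ((-9 + 4*(-1*5**2/(8 + 2*5)))/(2*(-2 - 1*5**2/(8 + 2*5))))**2 = ((-9 + 4*(-1*25/(8 + 10)))/(2*(-2 - 1*25/(8 + 10))))**2 = ((-9 + 4*(-1*25/18))/(2*(-2 - 1*25/18)))**2 = ((-9 + 4*(-1*25*1/18))/(2*(-2 - 1*25*1/18)))**2 = ((-9 + 4*(-25/18))/(2*(-2 - 25/18)))**2 = ((-9 - 50/9)/(2*(-61/18)))**2 = ((1/2)*(-18/61)*(-131/9))**2 = (131/61)**2 = 17161/3721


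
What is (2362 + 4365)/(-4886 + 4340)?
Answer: -961/78 ≈ -12.321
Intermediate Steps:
(2362 + 4365)/(-4886 + 4340) = 6727/(-546) = 6727*(-1/546) = -961/78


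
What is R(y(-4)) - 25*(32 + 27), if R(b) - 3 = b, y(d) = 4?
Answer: -1468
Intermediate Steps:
R(b) = 3 + b
R(y(-4)) - 25*(32 + 27) = (3 + 4) - 25*(32 + 27) = 7 - 25*59 = 7 - 1*1475 = 7 - 1475 = -1468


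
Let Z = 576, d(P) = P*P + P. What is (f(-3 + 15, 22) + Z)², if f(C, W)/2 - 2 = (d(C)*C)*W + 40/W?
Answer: 832597851024/121 ≈ 6.8810e+9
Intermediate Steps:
d(P) = P + P² (d(P) = P² + P = P + P²)
f(C, W) = 4 + 80/W + 2*W*C²*(1 + C) (f(C, W) = 4 + 2*(((C*(1 + C))*C)*W + 40/W) = 4 + 2*((C²*(1 + C))*W + 40/W) = 4 + 2*(W*C²*(1 + C) + 40/W) = 4 + 2*(40/W + W*C²*(1 + C)) = 4 + (80/W + 2*W*C²*(1 + C)) = 4 + 80/W + 2*W*C²*(1 + C))
(f(-3 + 15, 22) + Z)² = (2*(40 + 22*(2 + 22*(-3 + 15)²*(1 + (-3 + 15))))/22 + 576)² = (2*(1/22)*(40 + 22*(2 + 22*12²*(1 + 12))) + 576)² = (2*(1/22)*(40 + 22*(2 + 22*144*13)) + 576)² = (2*(1/22)*(40 + 22*(2 + 41184)) + 576)² = (2*(1/22)*(40 + 22*41186) + 576)² = (2*(1/22)*(40 + 906092) + 576)² = (2*(1/22)*906132 + 576)² = (906132/11 + 576)² = (912468/11)² = 832597851024/121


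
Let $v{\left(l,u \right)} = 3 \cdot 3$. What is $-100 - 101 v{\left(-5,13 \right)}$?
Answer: $-1009$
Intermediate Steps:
$v{\left(l,u \right)} = 9$
$-100 - 101 v{\left(-5,13 \right)} = -100 - 909 = -1009$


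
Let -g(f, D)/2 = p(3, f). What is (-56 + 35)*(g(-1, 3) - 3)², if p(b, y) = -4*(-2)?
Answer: -7581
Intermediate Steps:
p(b, y) = 8
g(f, D) = -16 (g(f, D) = -2*8 = -16)
(-56 + 35)*(g(-1, 3) - 3)² = (-56 + 35)*(-16 - 3)² = -21*(-19)² = -21*361 = -7581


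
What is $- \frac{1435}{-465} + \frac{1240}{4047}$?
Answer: $\frac{425603}{125457} \approx 3.3924$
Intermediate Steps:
$- \frac{1435}{-465} + \frac{1240}{4047} = \left(-1435\right) \left(- \frac{1}{465}\right) + 1240 \cdot \frac{1}{4047} = \frac{287}{93} + \frac{1240}{4047} = \frac{425603}{125457}$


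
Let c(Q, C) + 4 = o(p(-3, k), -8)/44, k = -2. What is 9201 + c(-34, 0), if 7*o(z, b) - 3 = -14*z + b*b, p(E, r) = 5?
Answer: 2832673/308 ≈ 9197.0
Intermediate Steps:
o(z, b) = 3/7 - 2*z + b**2/7 (o(z, b) = 3/7 + (-14*z + b*b)/7 = 3/7 + (-14*z + b**2)/7 = 3/7 + (b**2 - 14*z)/7 = 3/7 + (-2*z + b**2/7) = 3/7 - 2*z + b**2/7)
c(Q, C) = -1235/308 (c(Q, C) = -4 + (3/7 - 2*5 + (1/7)*(-8)**2)/44 = -4 + (3/7 - 10 + (1/7)*64)*(1/44) = -4 + (3/7 - 10 + 64/7)*(1/44) = -4 - 3/7*1/44 = -4 - 3/308 = -1235/308)
9201 + c(-34, 0) = 9201 - 1235/308 = 2832673/308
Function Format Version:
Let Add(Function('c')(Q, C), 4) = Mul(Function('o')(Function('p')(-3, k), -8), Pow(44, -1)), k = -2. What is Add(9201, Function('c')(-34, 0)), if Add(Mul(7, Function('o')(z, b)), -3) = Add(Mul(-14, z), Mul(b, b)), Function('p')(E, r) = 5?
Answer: Rational(2832673, 308) ≈ 9197.0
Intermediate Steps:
Function('o')(z, b) = Add(Rational(3, 7), Mul(-2, z), Mul(Rational(1, 7), Pow(b, 2))) (Function('o')(z, b) = Add(Rational(3, 7), Mul(Rational(1, 7), Add(Mul(-14, z), Mul(b, b)))) = Add(Rational(3, 7), Mul(Rational(1, 7), Add(Mul(-14, z), Pow(b, 2)))) = Add(Rational(3, 7), Mul(Rational(1, 7), Add(Pow(b, 2), Mul(-14, z)))) = Add(Rational(3, 7), Add(Mul(-2, z), Mul(Rational(1, 7), Pow(b, 2)))) = Add(Rational(3, 7), Mul(-2, z), Mul(Rational(1, 7), Pow(b, 2))))
Function('c')(Q, C) = Rational(-1235, 308) (Function('c')(Q, C) = Add(-4, Mul(Add(Rational(3, 7), Mul(-2, 5), Mul(Rational(1, 7), Pow(-8, 2))), Pow(44, -1))) = Add(-4, Mul(Add(Rational(3, 7), -10, Mul(Rational(1, 7), 64)), Rational(1, 44))) = Add(-4, Mul(Add(Rational(3, 7), -10, Rational(64, 7)), Rational(1, 44))) = Add(-4, Mul(Rational(-3, 7), Rational(1, 44))) = Add(-4, Rational(-3, 308)) = Rational(-1235, 308))
Add(9201, Function('c')(-34, 0)) = Add(9201, Rational(-1235, 308)) = Rational(2832673, 308)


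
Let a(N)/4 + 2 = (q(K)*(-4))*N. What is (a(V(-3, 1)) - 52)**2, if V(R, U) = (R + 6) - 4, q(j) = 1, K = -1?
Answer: 1936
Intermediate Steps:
V(R, U) = 2 + R (V(R, U) = (6 + R) - 4 = 2 + R)
a(N) = -8 - 16*N (a(N) = -8 + 4*((1*(-4))*N) = -8 + 4*(-4*N) = -8 - 16*N)
(a(V(-3, 1)) - 52)**2 = ((-8 - 16*(2 - 3)) - 52)**2 = ((-8 - 16*(-1)) - 52)**2 = ((-8 + 16) - 52)**2 = (8 - 52)**2 = (-44)**2 = 1936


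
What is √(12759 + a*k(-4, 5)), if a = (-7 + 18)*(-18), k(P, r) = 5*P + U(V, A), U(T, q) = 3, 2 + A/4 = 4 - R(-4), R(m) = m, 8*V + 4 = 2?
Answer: 5*√645 ≈ 126.98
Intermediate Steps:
V = -¼ (V = -½ + (⅛)*2 = -½ + ¼ = -¼ ≈ -0.25000)
A = 24 (A = -8 + 4*(4 - 1*(-4)) = -8 + 4*(4 + 4) = -8 + 4*8 = -8 + 32 = 24)
k(P, r) = 3 + 5*P (k(P, r) = 5*P + 3 = 3 + 5*P)
a = -198 (a = 11*(-18) = -198)
√(12759 + a*k(-4, 5)) = √(12759 - 198*(3 + 5*(-4))) = √(12759 - 198*(3 - 20)) = √(12759 - 198*(-17)) = √(12759 + 3366) = √16125 = 5*√645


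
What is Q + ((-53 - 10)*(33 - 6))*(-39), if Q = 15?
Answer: 66354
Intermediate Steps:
Q + ((-53 - 10)*(33 - 6))*(-39) = 15 + ((-53 - 10)*(33 - 6))*(-39) = 15 - 63*27*(-39) = 15 - 1701*(-39) = 15 + 66339 = 66354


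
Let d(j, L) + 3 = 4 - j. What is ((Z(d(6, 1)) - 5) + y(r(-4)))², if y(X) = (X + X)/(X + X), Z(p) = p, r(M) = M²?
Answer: 81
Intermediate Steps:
d(j, L) = 1 - j (d(j, L) = -3 + (4 - j) = 1 - j)
y(X) = 1 (y(X) = (2*X)/((2*X)) = (2*X)*(1/(2*X)) = 1)
((Z(d(6, 1)) - 5) + y(r(-4)))² = (((1 - 1*6) - 5) + 1)² = (((1 - 6) - 5) + 1)² = ((-5 - 5) + 1)² = (-10 + 1)² = (-9)² = 81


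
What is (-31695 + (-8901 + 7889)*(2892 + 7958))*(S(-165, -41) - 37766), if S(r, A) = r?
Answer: 417692189245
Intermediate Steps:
(-31695 + (-8901 + 7889)*(2892 + 7958))*(S(-165, -41) - 37766) = (-31695 + (-8901 + 7889)*(2892 + 7958))*(-165 - 37766) = (-31695 - 1012*10850)*(-37931) = (-31695 - 10980200)*(-37931) = -11011895*(-37931) = 417692189245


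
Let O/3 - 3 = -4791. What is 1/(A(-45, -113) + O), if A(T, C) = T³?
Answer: -1/105489 ≈ -9.4797e-6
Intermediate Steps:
O = -14364 (O = 9 + 3*(-4791) = 9 - 14373 = -14364)
1/(A(-45, -113) + O) = 1/((-45)³ - 14364) = 1/(-91125 - 14364) = 1/(-105489) = -1/105489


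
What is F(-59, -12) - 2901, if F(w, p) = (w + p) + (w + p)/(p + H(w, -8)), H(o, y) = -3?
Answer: -44509/15 ≈ -2967.3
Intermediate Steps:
F(w, p) = p + w + (p + w)/(-3 + p) (F(w, p) = (w + p) + (w + p)/(p - 3) = (p + w) + (p + w)/(-3 + p) = p + w + (p + w)/(-3 + p))
F(-59, -12) - 2901 = ((-12)**2 - 2*(-12) - 2*(-59) - 12*(-59))/(-3 - 12) - 2901 = (144 + 24 + 118 + 708)/(-15) - 2901 = -1/15*994 - 2901 = -994/15 - 2901 = -44509/15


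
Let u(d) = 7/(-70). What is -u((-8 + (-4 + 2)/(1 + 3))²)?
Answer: ⅒ ≈ 0.10000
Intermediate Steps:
u(d) = -⅒ (u(d) = 7*(-1/70) = -⅒)
-u((-8 + (-4 + 2)/(1 + 3))²) = -1*(-⅒) = ⅒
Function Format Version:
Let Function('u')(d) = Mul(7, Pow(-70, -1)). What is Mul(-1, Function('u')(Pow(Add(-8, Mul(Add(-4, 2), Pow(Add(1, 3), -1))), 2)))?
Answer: Rational(1, 10) ≈ 0.10000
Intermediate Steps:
Function('u')(d) = Rational(-1, 10) (Function('u')(d) = Mul(7, Rational(-1, 70)) = Rational(-1, 10))
Mul(-1, Function('u')(Pow(Add(-8, Mul(Add(-4, 2), Pow(Add(1, 3), -1))), 2))) = Mul(-1, Rational(-1, 10)) = Rational(1, 10)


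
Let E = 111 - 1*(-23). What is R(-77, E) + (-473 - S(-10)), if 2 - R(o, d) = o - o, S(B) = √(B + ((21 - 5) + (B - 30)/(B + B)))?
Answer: -471 - 2*√2 ≈ -473.83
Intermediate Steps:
E = 134 (E = 111 + 23 = 134)
S(B) = √(16 + B + (-30 + B)/(2*B)) (S(B) = √(B + (16 + (-30 + B)/((2*B)))) = √(B + (16 + (-30 + B)*(1/(2*B)))) = √(B + (16 + (-30 + B)/(2*B))) = √(16 + B + (-30 + B)/(2*B)))
R(o, d) = 2 (R(o, d) = 2 - (o - o) = 2 - 1*0 = 2 + 0 = 2)
R(-77, E) + (-473 - S(-10)) = 2 + (-473 - √(66 - 60/(-10) + 4*(-10))/2) = 2 + (-473 - √(66 - 60*(-⅒) - 40)/2) = 2 + (-473 - √(66 + 6 - 40)/2) = 2 + (-473 - √32/2) = 2 + (-473 - 4*√2/2) = 2 + (-473 - 2*√2) = -471 - 2*√2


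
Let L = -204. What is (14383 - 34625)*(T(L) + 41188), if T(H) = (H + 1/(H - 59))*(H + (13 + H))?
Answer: -648257721718/263 ≈ -2.4649e+9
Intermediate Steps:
T(H) = (13 + 2*H)*(H + 1/(-59 + H)) (T(H) = (H + 1/(-59 + H))*(13 + 2*H) = (13 + 2*H)*(H + 1/(-59 + H)))
(14383 - 34625)*(T(L) + 41188) = (14383 - 34625)*((13 - 765*(-204) - 105*(-204)² + 2*(-204)³)/(-59 - 204) + 41188) = -20242*((13 + 156060 - 105*41616 + 2*(-8489664))/(-263) + 41188) = -20242*(-(13 + 156060 - 4369680 - 16979328)/263 + 41188) = -20242*(-1/263*(-21192935) + 41188) = -20242*(21192935/263 + 41188) = -20242*32025379/263 = -648257721718/263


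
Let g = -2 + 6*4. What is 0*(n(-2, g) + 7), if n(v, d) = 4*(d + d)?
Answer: 0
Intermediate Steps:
g = 22 (g = -2 + 24 = 22)
n(v, d) = 8*d (n(v, d) = 4*(2*d) = 8*d)
0*(n(-2, g) + 7) = 0*(8*22 + 7) = 0*(176 + 7) = 0*183 = 0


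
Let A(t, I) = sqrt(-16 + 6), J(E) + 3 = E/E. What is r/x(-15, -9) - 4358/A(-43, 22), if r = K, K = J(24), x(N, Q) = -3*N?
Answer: -2/45 + 2179*I*sqrt(10)/5 ≈ -0.044444 + 1378.1*I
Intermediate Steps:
J(E) = -2 (J(E) = -3 + E/E = -3 + 1 = -2)
A(t, I) = I*sqrt(10) (A(t, I) = sqrt(-10) = I*sqrt(10))
K = -2
r = -2
r/x(-15, -9) - 4358/A(-43, 22) = -2/((-3*(-15))) - 4358*(-I*sqrt(10)/10) = -2/45 - (-2179)*I*sqrt(10)/5 = -2*1/45 + 2179*I*sqrt(10)/5 = -2/45 + 2179*I*sqrt(10)/5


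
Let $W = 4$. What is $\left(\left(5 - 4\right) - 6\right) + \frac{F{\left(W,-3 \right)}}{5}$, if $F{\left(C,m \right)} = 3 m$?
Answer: $- \frac{34}{5} \approx -6.8$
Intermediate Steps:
$\left(\left(5 - 4\right) - 6\right) + \frac{F{\left(W,-3 \right)}}{5} = \left(\left(5 - 4\right) - 6\right) + \frac{3 \left(-3\right)}{5} = \left(1 - 6\right) - \frac{9}{5} = -5 - \frac{9}{5} = - \frac{34}{5}$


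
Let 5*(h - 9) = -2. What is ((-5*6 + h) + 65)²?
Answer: 47524/25 ≈ 1901.0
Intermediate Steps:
h = 43/5 (h = 9 + (⅕)*(-2) = 9 - ⅖ = 43/5 ≈ 8.6000)
((-5*6 + h) + 65)² = ((-5*6 + 43/5) + 65)² = ((-30 + 43/5) + 65)² = (-107/5 + 65)² = (218/5)² = 47524/25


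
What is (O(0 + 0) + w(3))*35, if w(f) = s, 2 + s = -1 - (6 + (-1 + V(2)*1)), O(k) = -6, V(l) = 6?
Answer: -700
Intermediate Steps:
s = -14 (s = -2 + (-1 - (6 + (-1 + 6*1))) = -2 + (-1 - (6 + (-1 + 6))) = -2 + (-1 - (6 + 5)) = -2 + (-1 - 1*11) = -2 + (-1 - 11) = -2 - 12 = -14)
w(f) = -14
(O(0 + 0) + w(3))*35 = (-6 - 14)*35 = -20*35 = -700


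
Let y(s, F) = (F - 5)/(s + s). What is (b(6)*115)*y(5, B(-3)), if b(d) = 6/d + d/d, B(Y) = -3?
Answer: -184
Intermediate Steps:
y(s, F) = (-5 + F)/(2*s) (y(s, F) = (-5 + F)/((2*s)) = (-5 + F)*(1/(2*s)) = (-5 + F)/(2*s))
b(d) = 1 + 6/d (b(d) = 6/d + 1 = 1 + 6/d)
(b(6)*115)*y(5, B(-3)) = (((6 + 6)/6)*115)*((½)*(-5 - 3)/5) = (((⅙)*12)*115)*((½)*(⅕)*(-8)) = (2*115)*(-⅘) = 230*(-⅘) = -184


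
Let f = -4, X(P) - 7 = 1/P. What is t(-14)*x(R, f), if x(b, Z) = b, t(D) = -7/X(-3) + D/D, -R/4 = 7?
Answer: 7/5 ≈ 1.4000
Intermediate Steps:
R = -28 (R = -4*7 = -28)
X(P) = 7 + 1/P
t(D) = -1/20 (t(D) = -7/(7 + 1/(-3)) + D/D = -7/(7 - 1/3) + 1 = -7/20/3 + 1 = -7*3/20 + 1 = -21/20 + 1 = -1/20)
t(-14)*x(R, f) = -1/20*(-28) = 7/5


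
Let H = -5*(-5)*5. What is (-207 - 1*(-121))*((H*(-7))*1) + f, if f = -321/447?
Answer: 11212143/149 ≈ 75249.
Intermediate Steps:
H = 125 (H = 25*5 = 125)
f = -107/149 (f = -321*1/447 = -107/149 ≈ -0.71812)
(-207 - 1*(-121))*((H*(-7))*1) + f = (-207 - 1*(-121))*((125*(-7))*1) - 107/149 = (-207 + 121)*(-875*1) - 107/149 = -86*(-875) - 107/149 = 75250 - 107/149 = 11212143/149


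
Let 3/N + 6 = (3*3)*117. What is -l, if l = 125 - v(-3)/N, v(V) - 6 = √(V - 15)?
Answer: 1969 + 1047*I*√2 ≈ 1969.0 + 1480.7*I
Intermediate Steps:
v(V) = 6 + √(-15 + V) (v(V) = 6 + √(V - 15) = 6 + √(-15 + V))
N = 1/349 (N = 3/(-6 + (3*3)*117) = 3/(-6 + 9*117) = 3/(-6 + 1053) = 3/1047 = 3*(1/1047) = 1/349 ≈ 0.0028653)
l = -1969 - 1047*I*√2 (l = 125 - (6 + √(-15 - 3))/1/349 = 125 - (6 + √(-18))*349 = 125 - (6 + 3*I*√2)*349 = 125 - (2094 + 1047*I*√2) = 125 + (-2094 - 1047*I*√2) = -1969 - 1047*I*√2 ≈ -1969.0 - 1480.7*I)
-l = -(-1969 - 1047*I*√2) = 1969 + 1047*I*√2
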